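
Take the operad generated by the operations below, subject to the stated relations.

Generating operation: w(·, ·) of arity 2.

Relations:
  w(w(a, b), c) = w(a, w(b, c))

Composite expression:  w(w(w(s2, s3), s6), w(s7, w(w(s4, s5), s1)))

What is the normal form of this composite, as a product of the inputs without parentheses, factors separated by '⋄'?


Key point: w is associative — brackets drop, the s-order remains.
w(s2, s3) linearizes to s2 ⋄ s3
w(w(s2, s3), s6) linearizes to s2 ⋄ s3 ⋄ s6
w(s4, s5) linearizes to s4 ⋄ s5
w(w(s4, s5), s1) linearizes to s4 ⋄ s5 ⋄ s1
w(s7, w(w(s4, s5), s1)) linearizes to s7 ⋄ s4 ⋄ s5 ⋄ s1
w(w(w(s2, s3), s6), w(s7, w(w(s4, s5), s1))) linearizes to s2 ⋄ s3 ⋄ s6 ⋄ s7 ⋄ s4 ⋄ s5 ⋄ s1

s2 ⋄ s3 ⋄ s6 ⋄ s7 ⋄ s4 ⋄ s5 ⋄ s1


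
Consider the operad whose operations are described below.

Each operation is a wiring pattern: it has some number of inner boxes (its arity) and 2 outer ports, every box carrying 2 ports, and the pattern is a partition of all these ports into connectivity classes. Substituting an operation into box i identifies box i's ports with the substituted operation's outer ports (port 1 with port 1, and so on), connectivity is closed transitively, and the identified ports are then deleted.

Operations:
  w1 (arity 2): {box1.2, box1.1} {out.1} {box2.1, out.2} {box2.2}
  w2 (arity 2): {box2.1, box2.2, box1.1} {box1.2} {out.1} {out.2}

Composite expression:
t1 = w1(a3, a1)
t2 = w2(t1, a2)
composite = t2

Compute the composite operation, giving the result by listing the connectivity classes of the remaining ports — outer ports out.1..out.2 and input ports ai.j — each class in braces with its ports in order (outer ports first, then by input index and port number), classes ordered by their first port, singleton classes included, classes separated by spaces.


{out.1} {out.2} {a1.1} {a1.2} {a2.1, a2.2} {a3.1, a3.2}

Substituting into w2 glues patterns; closure does the rest.
the subtree at w1 composes to {out.1} {out.2, a1.1} {a1.2} {a3.1, a3.2} on (a3, a1); out.j = own outer ports
the subtree at w2 composes to {out.1} {out.2} {a1.1} {a1.2} {a2.1, a2.2} {a3.1, a3.2} on (a3, a1, a2); out.j = own outer ports


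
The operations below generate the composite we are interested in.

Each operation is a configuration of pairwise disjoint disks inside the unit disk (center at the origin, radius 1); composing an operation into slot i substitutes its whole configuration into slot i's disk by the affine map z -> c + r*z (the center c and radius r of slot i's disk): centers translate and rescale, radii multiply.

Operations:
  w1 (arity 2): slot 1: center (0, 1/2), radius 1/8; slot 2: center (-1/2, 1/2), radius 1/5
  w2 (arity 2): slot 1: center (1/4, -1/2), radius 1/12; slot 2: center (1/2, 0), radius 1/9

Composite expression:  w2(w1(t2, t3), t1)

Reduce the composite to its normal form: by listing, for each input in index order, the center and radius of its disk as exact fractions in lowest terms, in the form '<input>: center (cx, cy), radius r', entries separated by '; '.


t1: center (1/2, 0), radius 1/9; t2: center (1/4, -11/24), radius 1/96; t3: center (5/24, -11/24), radius 1/60

Each t-disk chains the slot maps above it in w2; radii multiply.
t2: after 2 affine steps, its disk has center (1/4, -11/24), radius 1/96
t3: after 2 affine steps, its disk has center (5/24, -11/24), radius 1/60
t1: after 1 affine step, its disk has center (1/2, 0), radius 1/9


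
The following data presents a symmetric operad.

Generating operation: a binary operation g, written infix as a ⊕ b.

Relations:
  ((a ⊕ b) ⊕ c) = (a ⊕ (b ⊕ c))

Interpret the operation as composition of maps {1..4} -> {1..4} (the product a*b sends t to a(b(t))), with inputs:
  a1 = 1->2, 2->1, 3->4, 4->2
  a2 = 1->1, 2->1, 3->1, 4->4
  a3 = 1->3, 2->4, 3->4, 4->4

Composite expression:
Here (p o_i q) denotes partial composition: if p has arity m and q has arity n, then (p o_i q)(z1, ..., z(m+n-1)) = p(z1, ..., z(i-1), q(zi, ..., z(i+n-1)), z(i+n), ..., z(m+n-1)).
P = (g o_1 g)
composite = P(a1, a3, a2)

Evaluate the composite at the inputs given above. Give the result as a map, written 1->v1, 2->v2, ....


1->4, 2->4, 3->4, 4->2

(a1 ⊕ a3) = 1->4, 2->2, 3->2, 4->2
((a1 ⊕ a3) ⊕ a2) = 1->4, 2->4, 3->4, 4->2


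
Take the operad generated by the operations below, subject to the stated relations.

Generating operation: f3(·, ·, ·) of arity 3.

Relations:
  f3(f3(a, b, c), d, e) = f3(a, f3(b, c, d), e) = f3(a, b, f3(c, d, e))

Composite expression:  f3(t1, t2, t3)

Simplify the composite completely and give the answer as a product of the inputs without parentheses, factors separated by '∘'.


t1 ∘ t2 ∘ t3

All parenthesizations of f3 agree; list the t-inputs left to right.
f3(t1, t2, t3) spells out as t1 ∘ t2 ∘ t3


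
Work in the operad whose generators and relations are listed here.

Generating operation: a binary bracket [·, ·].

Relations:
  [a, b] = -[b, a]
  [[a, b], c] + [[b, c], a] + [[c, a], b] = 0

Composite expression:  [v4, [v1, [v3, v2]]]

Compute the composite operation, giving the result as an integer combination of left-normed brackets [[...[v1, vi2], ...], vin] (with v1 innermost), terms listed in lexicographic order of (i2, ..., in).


[[[v1, v2], v3], v4] - [[[v1, v3], v2], v4]

In the tensor algebra, words opening v1 carry the v1-anchored form.
Composite bracket: [v4, [v1, [v3, v2]]]
Under [a, b] = ab - ba we get 8 signed associative words (2^3 = 8).
Only words starting with v1 matter:
  v1v2v3v4 (sign +1) contributes +[[[v1, v2], v3], v4]
  v1v3v2v4 (sign -1) contributes -[[[v1, v3], v2], v4]


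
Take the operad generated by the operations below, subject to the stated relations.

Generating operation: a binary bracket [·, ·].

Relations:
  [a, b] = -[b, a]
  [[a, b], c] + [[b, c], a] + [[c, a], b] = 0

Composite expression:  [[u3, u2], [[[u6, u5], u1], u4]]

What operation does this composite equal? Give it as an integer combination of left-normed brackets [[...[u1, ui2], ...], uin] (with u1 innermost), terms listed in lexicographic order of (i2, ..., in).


Antisymmetry and Jacobi reduce to u1-anchored left-normed brackets.
Composite bracket: [[u3, u2], [[[u6, u5], u1], u4]]
The bracket unfolds into 32 signed words via [a, b] = ab - ba (2^5 = 32).
Words beginning with u1 determine it all:
  word u1u5u6u4u2u3 has sign +1, contributing +[[[[[u1, u5], u6], u4], u2], u3]
  word u1u5u6u4u3u2 has sign -1, contributing -[[[[[u1, u5], u6], u4], u3], u2]
  word u1u6u5u4u2u3 has sign -1, contributing -[[[[[u1, u6], u5], u4], u2], u3]
  word u1u6u5u4u3u2 has sign +1, contributing +[[[[[u1, u6], u5], u4], u3], u2]

[[[[[u1, u5], u6], u4], u2], u3] - [[[[[u1, u5], u6], u4], u3], u2] - [[[[[u1, u6], u5], u4], u2], u3] + [[[[[u1, u6], u5], u4], u3], u2]


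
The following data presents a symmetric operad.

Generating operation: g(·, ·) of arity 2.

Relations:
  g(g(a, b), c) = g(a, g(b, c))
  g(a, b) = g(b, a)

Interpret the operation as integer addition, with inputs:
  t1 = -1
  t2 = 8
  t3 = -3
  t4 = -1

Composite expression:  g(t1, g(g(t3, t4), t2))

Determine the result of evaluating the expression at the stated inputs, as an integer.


3

g(t3, t4) = -4
g(g(t3, t4), t2) = 4
g(t1, g(g(t3, t4), t2)) = 3


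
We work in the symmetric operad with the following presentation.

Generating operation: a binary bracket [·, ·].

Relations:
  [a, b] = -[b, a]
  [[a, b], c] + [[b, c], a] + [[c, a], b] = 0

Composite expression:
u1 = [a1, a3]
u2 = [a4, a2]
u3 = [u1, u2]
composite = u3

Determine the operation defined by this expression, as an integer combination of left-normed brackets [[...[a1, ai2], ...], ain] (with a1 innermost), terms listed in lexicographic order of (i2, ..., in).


Expand each bracket as ab - ba; the a1-initial words give the coefficients.
Composite bracket: [[a1, a3], [a4, a2]]
Full expansion: 8 signed words from ab - ba (2^3 = 8).
The a1-initial words carry the normal form:
  word a1a3a2a4 has sign -1, contributing -[[[a1, a3], a2], a4]
  word a1a3a4a2 has sign +1, contributing +[[[a1, a3], a4], a2]

-[[[a1, a3], a2], a4] + [[[a1, a3], a4], a2]


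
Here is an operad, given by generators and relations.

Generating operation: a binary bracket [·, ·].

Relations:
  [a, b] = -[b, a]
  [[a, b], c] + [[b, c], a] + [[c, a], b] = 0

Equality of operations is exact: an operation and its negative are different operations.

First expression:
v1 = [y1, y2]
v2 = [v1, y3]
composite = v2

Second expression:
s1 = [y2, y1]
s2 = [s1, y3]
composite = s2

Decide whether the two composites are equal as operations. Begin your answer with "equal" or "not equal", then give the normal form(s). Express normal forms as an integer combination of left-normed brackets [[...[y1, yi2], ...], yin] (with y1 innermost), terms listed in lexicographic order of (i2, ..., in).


The first expression reduces to [[y1, y2], y3]
The second expression reduces to -[[y1, y2], y3]
Different reductions; not equal.

not equal — first [[y1, y2], y3], second -[[y1, y2], y3]


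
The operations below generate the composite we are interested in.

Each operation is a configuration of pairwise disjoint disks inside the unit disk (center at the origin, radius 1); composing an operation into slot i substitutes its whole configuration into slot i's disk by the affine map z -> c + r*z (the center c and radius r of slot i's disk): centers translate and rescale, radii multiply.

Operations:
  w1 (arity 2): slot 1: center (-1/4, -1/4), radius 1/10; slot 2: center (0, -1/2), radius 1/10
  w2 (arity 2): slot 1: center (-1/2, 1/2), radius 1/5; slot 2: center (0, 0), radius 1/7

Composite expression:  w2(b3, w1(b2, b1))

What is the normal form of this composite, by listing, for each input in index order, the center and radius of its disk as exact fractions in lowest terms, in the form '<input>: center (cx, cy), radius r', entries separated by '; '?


b1: center (0, -1/14), radius 1/70; b2: center (-1/28, -1/28), radius 1/70; b3: center (-1/2, 1/2), radius 1/5

Follow each b-input down from w2: c' goes to c + r*c', radius to r*r'.
for b3, the 1-step affine chain lands on center (-1/2, 1/2), radius 1/5
for b2, the 2-step affine chain lands on center (-1/28, -1/28), radius 1/70
for b1, the 2-step affine chain lands on center (0, -1/14), radius 1/70


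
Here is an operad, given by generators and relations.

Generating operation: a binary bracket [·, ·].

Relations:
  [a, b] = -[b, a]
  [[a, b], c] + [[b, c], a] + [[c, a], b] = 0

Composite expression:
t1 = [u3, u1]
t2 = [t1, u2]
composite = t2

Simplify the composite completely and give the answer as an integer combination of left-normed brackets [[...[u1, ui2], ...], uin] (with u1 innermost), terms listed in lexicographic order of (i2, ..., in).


-[[u1, u3], u2]


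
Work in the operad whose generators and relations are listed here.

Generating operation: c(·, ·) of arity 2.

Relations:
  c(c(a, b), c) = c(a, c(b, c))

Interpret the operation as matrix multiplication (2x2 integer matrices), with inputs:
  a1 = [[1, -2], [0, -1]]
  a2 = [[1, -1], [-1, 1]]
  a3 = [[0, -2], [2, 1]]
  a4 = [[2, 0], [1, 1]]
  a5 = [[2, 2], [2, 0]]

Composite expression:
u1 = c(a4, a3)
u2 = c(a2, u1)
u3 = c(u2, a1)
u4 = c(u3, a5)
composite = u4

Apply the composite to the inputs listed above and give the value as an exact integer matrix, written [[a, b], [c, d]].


[[10, -4], [-10, 4]]

c(a4, a3) = [[0, -4], [2, -1]]
c(a2, c(a4, a3)) = [[-2, -3], [2, 3]]
c(c(a2, c(a4, a3)), a1) = [[-2, 7], [2, -7]]
c(c(c(a2, c(a4, a3)), a1), a5) = [[10, -4], [-10, 4]]


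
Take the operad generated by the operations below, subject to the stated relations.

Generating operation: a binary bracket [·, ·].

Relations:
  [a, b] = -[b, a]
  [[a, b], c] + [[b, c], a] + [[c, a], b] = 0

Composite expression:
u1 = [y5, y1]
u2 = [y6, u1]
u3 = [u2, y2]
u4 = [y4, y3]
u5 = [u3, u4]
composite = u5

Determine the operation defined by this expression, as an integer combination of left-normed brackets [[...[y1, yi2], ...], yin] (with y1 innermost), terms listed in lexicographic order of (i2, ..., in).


-[[[[[y1, y5], y6], y2], y3], y4] + [[[[[y1, y5], y6], y2], y4], y3]

Antisymmetry and Jacobi reduce to y1-anchored left-normed brackets.
Composite bracket: [[[y6, [y5, y1]], y2], [y4, y3]]
Full expansion: 32 signed words from ab - ba (2^5 = 32).
Words beginning with y1 determine it all:
  y1y5y6y2y3y4 appears with sign -1, giving the term -[[[[[y1, y5], y6], y2], y3], y4]
  y1y5y6y2y4y3 appears with sign +1, giving the term +[[[[[y1, y5], y6], y2], y4], y3]


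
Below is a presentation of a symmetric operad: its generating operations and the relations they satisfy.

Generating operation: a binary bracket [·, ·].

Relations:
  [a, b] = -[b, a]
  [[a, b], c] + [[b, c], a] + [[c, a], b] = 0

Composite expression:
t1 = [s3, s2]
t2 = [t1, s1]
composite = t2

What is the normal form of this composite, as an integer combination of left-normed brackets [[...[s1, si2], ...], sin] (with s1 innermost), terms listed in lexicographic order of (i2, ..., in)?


[[s1, s2], s3] - [[s1, s3], s2]


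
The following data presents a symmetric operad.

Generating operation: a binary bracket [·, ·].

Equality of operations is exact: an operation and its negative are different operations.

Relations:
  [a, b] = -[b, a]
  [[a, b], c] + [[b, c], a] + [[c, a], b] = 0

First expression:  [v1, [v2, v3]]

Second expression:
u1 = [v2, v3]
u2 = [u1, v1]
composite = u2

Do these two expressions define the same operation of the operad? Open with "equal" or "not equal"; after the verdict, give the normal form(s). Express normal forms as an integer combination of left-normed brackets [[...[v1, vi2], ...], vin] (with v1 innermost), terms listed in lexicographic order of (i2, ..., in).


Normal form of the first expression: [[v1, v2], v3] - [[v1, v3], v2]
Normal form of the second expression: -[[v1, v2], v3] + [[v1, v3], v2]
Distinct normal forms: not equal.

not equal; the first gives [[v1, v2], v3] - [[v1, v3], v2] and the second -[[v1, v2], v3] + [[v1, v3], v2]


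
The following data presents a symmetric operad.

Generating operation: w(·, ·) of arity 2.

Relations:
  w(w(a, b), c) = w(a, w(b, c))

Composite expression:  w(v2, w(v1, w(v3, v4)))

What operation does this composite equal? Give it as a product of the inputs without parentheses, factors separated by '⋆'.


v2 ⋆ v1 ⋆ v3 ⋆ v4

The w-tree's shape is irrelevant; the v-reading-order decides.
w(v3, v4) unparenthesizes to v3 ⋆ v4
w(v1, w(v3, v4)) unparenthesizes to v1 ⋆ v3 ⋆ v4
w(v2, w(v1, w(v3, v4))) unparenthesizes to v2 ⋆ v1 ⋆ v3 ⋆ v4


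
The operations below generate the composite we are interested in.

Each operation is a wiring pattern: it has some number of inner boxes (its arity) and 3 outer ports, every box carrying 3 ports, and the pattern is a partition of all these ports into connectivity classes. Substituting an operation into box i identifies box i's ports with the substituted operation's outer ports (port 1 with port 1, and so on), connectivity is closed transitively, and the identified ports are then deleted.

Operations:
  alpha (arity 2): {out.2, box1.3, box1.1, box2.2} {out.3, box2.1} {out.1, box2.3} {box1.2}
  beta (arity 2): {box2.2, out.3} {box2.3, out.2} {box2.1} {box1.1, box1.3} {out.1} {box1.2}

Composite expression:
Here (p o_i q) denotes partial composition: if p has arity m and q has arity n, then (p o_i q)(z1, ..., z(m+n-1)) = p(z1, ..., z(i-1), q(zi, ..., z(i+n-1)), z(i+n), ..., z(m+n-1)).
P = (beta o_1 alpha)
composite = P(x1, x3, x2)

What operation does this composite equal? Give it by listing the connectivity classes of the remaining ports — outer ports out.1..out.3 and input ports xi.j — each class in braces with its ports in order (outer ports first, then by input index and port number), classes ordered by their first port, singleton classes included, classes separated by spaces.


{out.1} {out.2, x2.3} {out.3, x2.2} {x1.1, x1.3, x3.2} {x1.2} {x2.1} {x3.1, x3.3}

Treat the ports identified at beta as solder joints: merge, then drop.
through alpha, on inputs (x1, x3): {out.1, x3.3} {out.2, x1.1, x1.3, x3.2} {out.3, x3.1} {x1.2} (out.j = stage outer ports)
through beta, on inputs (x1, x3, x2): {out.1} {out.2, x2.3} {out.3, x2.2} {x1.1, x1.3, x3.2} {x1.2} {x2.1} {x3.1, x3.3} (out.j = stage outer ports)


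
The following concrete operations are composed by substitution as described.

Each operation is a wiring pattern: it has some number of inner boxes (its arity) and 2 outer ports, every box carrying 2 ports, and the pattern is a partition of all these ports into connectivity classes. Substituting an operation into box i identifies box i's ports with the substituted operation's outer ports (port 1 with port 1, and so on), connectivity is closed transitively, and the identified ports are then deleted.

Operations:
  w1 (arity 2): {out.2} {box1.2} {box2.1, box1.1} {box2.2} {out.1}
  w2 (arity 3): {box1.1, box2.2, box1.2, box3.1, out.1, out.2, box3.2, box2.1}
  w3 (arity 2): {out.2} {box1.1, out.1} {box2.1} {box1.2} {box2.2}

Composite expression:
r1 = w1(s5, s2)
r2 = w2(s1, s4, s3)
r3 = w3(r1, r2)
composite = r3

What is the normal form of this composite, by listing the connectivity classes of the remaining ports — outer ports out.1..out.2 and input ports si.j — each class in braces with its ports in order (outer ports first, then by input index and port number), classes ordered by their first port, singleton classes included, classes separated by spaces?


Connectivity passes through glued w3-boundaries; trace each wire chain.
the subtree at w1 composes to {out.1} {out.2} {s2.1, s5.1} {s2.2} {s5.2} on (s5, s2); out.j = own outer ports
the subtree at w2 composes to {out.1, out.2, s1.1, s1.2, s3.1, s3.2, s4.1, s4.2} on (s1, s4, s3); out.j = own outer ports
the subtree at w3 composes to {out.1} {out.2} {s1.1, s1.2, s3.1, s3.2, s4.1, s4.2} {s2.1, s5.1} {s2.2} {s5.2} on (s5, s2, s1, s4, s3); out.j = own outer ports

{out.1} {out.2} {s1.1, s1.2, s3.1, s3.2, s4.1, s4.2} {s2.1, s5.1} {s2.2} {s5.2}


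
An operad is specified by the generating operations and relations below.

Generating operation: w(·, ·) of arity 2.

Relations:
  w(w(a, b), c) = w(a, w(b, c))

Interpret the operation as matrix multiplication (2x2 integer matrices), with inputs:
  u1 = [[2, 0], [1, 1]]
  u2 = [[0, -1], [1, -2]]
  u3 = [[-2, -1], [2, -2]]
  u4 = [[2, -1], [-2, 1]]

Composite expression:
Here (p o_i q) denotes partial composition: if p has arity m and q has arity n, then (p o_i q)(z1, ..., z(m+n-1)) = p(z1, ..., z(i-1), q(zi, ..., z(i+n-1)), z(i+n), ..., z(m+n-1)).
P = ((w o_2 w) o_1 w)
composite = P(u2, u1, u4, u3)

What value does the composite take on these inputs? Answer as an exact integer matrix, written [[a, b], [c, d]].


[[0, 0], [-12, 0]]

w(u2, u1) = [[-1, -1], [0, -2]]
w(u4, u3) = [[-6, 0], [6, 0]]
w(w(u2, u1), w(u4, u3)) = [[0, 0], [-12, 0]]


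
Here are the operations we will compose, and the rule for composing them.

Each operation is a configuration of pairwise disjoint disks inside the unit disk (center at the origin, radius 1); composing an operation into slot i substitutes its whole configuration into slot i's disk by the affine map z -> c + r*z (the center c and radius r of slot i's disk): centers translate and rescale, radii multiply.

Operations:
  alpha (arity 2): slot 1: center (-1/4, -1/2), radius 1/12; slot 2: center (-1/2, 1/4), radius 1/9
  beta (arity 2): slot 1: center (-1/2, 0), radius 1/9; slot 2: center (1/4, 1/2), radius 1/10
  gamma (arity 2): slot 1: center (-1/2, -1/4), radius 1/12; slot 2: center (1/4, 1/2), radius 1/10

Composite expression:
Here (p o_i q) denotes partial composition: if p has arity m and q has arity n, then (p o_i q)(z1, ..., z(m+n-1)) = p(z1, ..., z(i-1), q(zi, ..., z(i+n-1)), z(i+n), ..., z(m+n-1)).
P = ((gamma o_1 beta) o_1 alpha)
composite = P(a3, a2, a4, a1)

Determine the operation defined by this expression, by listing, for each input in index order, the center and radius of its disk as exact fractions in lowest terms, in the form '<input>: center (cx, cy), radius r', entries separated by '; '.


Each a-disk chains the slot maps above it in gamma; radii multiply.
a3: after 3 affine steps, its disk has center (-235/432, -55/216), radius 1/1296
a2: after 3 affine steps, its disk has center (-59/108, -107/432), radius 1/972
a4: after 2 affine steps, its disk has center (-23/48, -5/24), radius 1/120
a1: after 1 affine step, its disk has center (1/4, 1/2), radius 1/10

a1: center (1/4, 1/2), radius 1/10; a2: center (-59/108, -107/432), radius 1/972; a3: center (-235/432, -55/216), radius 1/1296; a4: center (-23/48, -5/24), radius 1/120


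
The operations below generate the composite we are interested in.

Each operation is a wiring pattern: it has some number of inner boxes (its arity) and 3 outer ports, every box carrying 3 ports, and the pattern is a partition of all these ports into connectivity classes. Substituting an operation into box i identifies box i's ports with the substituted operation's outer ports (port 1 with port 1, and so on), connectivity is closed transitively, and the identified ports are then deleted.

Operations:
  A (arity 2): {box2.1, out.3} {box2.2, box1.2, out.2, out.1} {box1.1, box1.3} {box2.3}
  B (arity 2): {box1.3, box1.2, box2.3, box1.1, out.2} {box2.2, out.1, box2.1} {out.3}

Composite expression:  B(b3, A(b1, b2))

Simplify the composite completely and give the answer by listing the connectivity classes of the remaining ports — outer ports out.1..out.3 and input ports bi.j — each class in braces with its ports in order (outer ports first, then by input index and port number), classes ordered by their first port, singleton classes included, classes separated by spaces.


{out.1, b1.2, b2.2} {out.2, b2.1, b3.1, b3.2, b3.3} {out.3} {b1.1, b1.3} {b2.3}

Treat the ports identified at B as solder joints: merge, then drop.
stage A: inputs (b1, b2), connectivity {out.1, out.2, b1.2, b2.2} {out.3, b2.1} {b1.1, b1.3} {b2.3}, out.j its boundary
stage B: inputs (b3, b1, b2), connectivity {out.1, b1.2, b2.2} {out.2, b2.1, b3.1, b3.2, b3.3} {out.3} {b1.1, b1.3} {b2.3}, out.j its boundary


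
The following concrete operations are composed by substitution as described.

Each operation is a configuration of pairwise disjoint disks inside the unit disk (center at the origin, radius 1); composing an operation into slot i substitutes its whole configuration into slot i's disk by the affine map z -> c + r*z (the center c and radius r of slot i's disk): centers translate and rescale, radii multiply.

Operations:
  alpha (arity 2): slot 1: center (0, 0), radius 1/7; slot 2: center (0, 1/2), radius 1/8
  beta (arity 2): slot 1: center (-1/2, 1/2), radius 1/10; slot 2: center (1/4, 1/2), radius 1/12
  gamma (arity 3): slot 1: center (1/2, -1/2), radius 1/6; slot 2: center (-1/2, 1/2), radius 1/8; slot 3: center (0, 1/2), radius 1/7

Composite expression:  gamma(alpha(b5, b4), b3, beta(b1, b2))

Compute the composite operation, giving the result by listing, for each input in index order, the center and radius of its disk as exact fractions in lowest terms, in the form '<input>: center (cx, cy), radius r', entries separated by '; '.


b1: center (-1/14, 4/7), radius 1/70; b2: center (1/28, 4/7), radius 1/84; b3: center (-1/2, 1/2), radius 1/8; b4: center (1/2, -5/12), radius 1/48; b5: center (1/2, -1/2), radius 1/42

Follow each b-input down from gamma: c' goes to c + r*c', radius to r*r'.
b5 passes through 2 substitutions, ending at center (1/2, -1/2), radius 1/42
b4 passes through 2 substitutions, ending at center (1/2, -5/12), radius 1/48
b3 passes through 1 substitution, ending at center (-1/2, 1/2), radius 1/8
b1 passes through 2 substitutions, ending at center (-1/14, 4/7), radius 1/70
b2 passes through 2 substitutions, ending at center (1/28, 4/7), radius 1/84


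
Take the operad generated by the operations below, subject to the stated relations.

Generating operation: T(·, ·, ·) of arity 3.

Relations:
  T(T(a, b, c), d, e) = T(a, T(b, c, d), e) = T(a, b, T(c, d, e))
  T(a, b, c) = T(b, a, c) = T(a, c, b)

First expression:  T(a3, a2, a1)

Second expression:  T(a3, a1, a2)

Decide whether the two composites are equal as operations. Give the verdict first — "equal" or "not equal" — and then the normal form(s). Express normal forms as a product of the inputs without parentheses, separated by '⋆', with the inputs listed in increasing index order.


equal: each reduces to a1 ⋆ a2 ⋆ a3

Normal form of the first expression: a1 ⋆ a2 ⋆ a3
Normal form of the second expression: a1 ⋆ a2 ⋆ a3
One common form — equal.


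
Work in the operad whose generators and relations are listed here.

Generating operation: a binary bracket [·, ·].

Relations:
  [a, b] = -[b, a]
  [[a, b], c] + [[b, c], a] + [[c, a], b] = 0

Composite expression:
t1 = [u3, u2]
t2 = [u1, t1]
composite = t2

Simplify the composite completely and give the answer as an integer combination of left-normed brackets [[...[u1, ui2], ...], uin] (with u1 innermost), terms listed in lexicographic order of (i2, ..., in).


-[[u1, u2], u3] + [[u1, u3], u2]

Skip Jacobi rewriting: expand, keep u1-initial words, read off terms.
Composite bracket: [u1, [u3, u2]]
Each bracket splits as ab - ba, giving 4 signed words (2^2 = 4).
The u1-initial words carry the normal form:
  from u1u2u3, sign -1: term -[[u1, u2], u3]
  from u1u3u2, sign +1: term +[[u1, u3], u2]


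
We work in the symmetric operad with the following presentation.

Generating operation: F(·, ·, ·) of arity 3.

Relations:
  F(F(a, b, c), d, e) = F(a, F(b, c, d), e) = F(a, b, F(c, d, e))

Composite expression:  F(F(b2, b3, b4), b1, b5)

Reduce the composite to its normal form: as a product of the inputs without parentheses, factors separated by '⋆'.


b2 ⋆ b3 ⋆ b4 ⋆ b1 ⋆ b5

Under associativity of F, the answer is the b's in reading order.
F(b2, b3, b4) unparenthesizes to b2 ⋆ b3 ⋆ b4
F(F(b2, b3, b4), b1, b5) unparenthesizes to b2 ⋆ b3 ⋆ b4 ⋆ b1 ⋆ b5


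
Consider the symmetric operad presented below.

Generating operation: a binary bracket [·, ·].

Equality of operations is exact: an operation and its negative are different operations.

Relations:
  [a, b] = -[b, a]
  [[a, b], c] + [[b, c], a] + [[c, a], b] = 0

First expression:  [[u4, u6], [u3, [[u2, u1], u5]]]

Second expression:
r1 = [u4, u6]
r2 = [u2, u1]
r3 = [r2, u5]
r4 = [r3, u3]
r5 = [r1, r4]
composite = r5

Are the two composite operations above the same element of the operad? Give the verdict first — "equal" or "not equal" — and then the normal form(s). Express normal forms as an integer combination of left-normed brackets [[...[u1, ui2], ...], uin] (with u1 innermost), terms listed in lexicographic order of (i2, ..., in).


not equal — first -[[[[[u1, u2], u5], u3], u4], u6] + [[[[[u1, u2], u5], u3], u6], u4], second [[[[[u1, u2], u5], u3], u4], u6] - [[[[[u1, u2], u5], u3], u6], u4]

Reducing the first expression gives -[[[[[u1, u2], u5], u3], u4], u6] + [[[[[u1, u2], u5], u3], u6], u4]
Reducing the second expression gives [[[[[u1, u2], u5], u3], u4], u6] - [[[[[u1, u2], u5], u3], u6], u4]
The normal forms differ: not equal.


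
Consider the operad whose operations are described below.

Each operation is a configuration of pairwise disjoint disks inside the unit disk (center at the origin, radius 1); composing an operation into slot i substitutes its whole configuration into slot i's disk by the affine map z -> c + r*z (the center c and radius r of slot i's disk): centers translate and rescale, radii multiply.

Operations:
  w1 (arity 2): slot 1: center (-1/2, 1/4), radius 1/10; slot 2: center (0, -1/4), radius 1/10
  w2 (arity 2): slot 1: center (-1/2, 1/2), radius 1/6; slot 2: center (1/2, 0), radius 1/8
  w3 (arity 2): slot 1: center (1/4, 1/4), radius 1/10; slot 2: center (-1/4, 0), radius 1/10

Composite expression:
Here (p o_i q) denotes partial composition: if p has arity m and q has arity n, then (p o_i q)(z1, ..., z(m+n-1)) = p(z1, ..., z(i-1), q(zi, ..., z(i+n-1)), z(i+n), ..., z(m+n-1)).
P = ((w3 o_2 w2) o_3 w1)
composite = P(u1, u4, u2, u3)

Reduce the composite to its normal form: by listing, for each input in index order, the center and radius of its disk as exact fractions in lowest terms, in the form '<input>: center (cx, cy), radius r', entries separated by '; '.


u1: center (1/4, 1/4), radius 1/10; u2: center (-33/160, 1/320), radius 1/800; u3: center (-1/5, -1/320), radius 1/800; u4: center (-3/10, 1/20), radius 1/60

Only the slot chain above each u matters under w3; compose those maps.
u1: after 1 affine step, its disk has center (1/4, 1/4), radius 1/10
u4: after 2 affine steps, its disk has center (-3/10, 1/20), radius 1/60
u2: after 3 affine steps, its disk has center (-33/160, 1/320), radius 1/800
u3: after 3 affine steps, its disk has center (-1/5, -1/320), radius 1/800


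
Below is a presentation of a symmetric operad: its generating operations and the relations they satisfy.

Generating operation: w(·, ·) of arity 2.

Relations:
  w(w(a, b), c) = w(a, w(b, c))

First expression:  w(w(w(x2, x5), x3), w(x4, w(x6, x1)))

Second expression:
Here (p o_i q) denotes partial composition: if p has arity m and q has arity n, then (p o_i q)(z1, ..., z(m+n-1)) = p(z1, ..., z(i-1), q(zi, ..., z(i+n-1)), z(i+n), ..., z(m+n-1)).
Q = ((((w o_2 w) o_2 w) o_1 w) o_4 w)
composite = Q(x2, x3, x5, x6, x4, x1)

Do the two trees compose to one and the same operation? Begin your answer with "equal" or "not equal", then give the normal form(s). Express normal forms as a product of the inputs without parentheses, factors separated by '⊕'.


The first expression, normalized: x2 ⊕ x5 ⊕ x3 ⊕ x4 ⊕ x6 ⊕ x1
The second expression, normalized: x2 ⊕ x3 ⊕ x5 ⊕ x6 ⊕ x4 ⊕ x1
The normal forms differ: not equal.

not equal: they reduce to x2 ⊕ x5 ⊕ x3 ⊕ x4 ⊕ x6 ⊕ x1 and x2 ⊕ x3 ⊕ x5 ⊕ x6 ⊕ x4 ⊕ x1


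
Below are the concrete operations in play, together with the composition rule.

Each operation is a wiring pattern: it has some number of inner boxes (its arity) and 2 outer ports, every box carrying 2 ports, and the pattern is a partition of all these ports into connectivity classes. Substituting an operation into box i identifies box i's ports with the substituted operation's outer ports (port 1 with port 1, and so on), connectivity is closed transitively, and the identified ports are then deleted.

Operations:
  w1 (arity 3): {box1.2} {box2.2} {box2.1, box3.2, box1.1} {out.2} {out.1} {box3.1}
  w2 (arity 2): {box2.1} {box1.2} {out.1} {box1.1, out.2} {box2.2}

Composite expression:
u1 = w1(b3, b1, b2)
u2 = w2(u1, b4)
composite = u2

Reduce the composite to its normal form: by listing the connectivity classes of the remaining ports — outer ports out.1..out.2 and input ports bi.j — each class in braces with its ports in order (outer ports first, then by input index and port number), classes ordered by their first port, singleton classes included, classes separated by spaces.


{out.1} {out.2} {b1.1, b2.2, b3.1} {b1.2} {b2.1} {b3.2} {b4.1} {b4.2}

Reachability decides: close wires over w2-identified ports.
composing w1 on (b3, b1, b2), with out.j its own outer ports: {out.1} {out.2} {b1.1, b2.2, b3.1} {b1.2} {b2.1} {b3.2}
composing w2 on (b3, b1, b2, b4), with out.j its own outer ports: {out.1} {out.2} {b1.1, b2.2, b3.1} {b1.2} {b2.1} {b3.2} {b4.1} {b4.2}


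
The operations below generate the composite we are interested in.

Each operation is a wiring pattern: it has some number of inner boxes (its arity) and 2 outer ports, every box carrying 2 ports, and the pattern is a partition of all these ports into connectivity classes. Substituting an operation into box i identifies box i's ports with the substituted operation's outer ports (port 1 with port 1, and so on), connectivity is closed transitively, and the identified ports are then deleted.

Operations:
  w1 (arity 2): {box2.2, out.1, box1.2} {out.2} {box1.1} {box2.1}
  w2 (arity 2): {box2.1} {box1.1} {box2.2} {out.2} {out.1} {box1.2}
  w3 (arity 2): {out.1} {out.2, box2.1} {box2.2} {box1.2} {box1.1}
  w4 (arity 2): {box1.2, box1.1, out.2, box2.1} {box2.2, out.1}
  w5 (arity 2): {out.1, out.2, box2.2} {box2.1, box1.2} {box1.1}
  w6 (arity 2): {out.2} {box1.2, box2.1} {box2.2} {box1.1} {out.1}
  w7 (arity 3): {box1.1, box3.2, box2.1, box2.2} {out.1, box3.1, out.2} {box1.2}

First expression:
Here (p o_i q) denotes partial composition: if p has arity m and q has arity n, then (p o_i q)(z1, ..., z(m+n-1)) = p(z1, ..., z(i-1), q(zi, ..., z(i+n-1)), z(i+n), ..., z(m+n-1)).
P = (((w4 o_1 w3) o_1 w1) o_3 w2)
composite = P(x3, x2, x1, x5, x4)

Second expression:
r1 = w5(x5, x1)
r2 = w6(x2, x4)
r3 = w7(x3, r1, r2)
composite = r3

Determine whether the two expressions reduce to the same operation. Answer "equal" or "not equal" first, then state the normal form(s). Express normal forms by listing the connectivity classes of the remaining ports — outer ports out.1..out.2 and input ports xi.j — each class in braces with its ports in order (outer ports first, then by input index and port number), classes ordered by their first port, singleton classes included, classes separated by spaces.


not equal; the first gives {out.1, x4.2} {out.2, x4.1} {x1.1} {x1.2} {x2.1} {x2.2, x3.2} {x3.1} {x5.1} {x5.2} and the second {out.1, out.2} {x1.1, x5.2} {x1.2, x3.1} {x2.1} {x2.2, x4.1} {x3.2} {x4.2} {x5.1}

In normal form, the first expression is {out.1, x4.2} {out.2, x4.1} {x1.1} {x1.2} {x2.1} {x2.2, x3.2} {x3.1} {x5.1} {x5.2}
In normal form, the second expression is {out.1, out.2} {x1.1, x5.2} {x1.2, x3.1} {x2.1} {x2.2, x4.1} {x3.2} {x4.2} {x5.1}
The normal forms differ: not equal.


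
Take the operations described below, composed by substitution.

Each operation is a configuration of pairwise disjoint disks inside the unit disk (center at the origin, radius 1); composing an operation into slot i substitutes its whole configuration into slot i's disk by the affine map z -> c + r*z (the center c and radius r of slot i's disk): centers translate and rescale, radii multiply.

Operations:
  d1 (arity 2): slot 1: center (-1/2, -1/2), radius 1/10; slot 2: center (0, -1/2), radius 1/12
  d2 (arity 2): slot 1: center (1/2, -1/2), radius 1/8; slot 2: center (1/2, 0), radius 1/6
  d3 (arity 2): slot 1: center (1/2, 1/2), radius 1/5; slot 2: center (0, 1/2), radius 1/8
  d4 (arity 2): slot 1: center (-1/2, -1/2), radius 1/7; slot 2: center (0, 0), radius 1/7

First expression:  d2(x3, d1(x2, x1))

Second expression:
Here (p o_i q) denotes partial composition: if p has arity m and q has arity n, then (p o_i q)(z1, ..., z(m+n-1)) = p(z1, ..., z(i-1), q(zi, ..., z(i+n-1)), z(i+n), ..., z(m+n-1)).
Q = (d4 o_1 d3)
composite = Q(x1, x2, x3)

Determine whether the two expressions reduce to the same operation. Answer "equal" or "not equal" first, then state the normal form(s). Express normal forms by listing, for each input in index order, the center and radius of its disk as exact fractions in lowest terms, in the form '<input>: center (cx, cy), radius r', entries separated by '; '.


not equal — first x1: center (1/2, -1/12), radius 1/72; x2: center (5/12, -1/12), radius 1/60; x3: center (1/2, -1/2), radius 1/8, second x1: center (-3/7, -3/7), radius 1/35; x2: center (-1/2, -3/7), radius 1/56; x3: center (0, 0), radius 1/7

The first expression reduces to x1: center (1/2, -1/12), radius 1/72; x2: center (5/12, -1/12), radius 1/60; x3: center (1/2, -1/2), radius 1/8
The second expression reduces to x1: center (-3/7, -3/7), radius 1/35; x2: center (-1/2, -3/7), radius 1/56; x3: center (0, 0), radius 1/7
The forms do not match — not equal.


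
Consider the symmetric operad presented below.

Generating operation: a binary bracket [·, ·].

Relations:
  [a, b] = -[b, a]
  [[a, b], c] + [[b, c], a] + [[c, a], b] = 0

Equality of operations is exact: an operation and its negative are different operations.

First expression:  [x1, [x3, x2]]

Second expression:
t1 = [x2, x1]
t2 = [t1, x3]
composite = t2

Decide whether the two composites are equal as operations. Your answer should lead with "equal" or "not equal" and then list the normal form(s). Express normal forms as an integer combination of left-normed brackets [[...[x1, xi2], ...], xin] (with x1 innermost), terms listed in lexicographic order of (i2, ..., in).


not equal: they reduce to -[[x1, x2], x3] + [[x1, x3], x2] and -[[x1, x2], x3]

Reducing the first expression gives -[[x1, x2], x3] + [[x1, x3], x2]
Reducing the second expression gives -[[x1, x2], x3]
Distinct normal forms: not equal.


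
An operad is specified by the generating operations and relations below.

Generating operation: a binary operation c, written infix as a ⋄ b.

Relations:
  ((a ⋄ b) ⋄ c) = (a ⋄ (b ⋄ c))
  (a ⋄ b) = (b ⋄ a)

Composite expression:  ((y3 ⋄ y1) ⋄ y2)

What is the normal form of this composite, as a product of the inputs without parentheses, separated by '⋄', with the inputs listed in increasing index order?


y1 ⋄ y2 ⋄ y3


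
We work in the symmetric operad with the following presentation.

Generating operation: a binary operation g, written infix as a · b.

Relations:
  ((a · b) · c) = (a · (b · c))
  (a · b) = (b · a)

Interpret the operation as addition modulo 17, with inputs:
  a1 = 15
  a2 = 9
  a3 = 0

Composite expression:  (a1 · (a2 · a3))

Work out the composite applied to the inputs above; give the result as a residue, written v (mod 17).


7 (mod 17)

(a2 · a3) = 9
(a1 · (a2 · a3)) = 7


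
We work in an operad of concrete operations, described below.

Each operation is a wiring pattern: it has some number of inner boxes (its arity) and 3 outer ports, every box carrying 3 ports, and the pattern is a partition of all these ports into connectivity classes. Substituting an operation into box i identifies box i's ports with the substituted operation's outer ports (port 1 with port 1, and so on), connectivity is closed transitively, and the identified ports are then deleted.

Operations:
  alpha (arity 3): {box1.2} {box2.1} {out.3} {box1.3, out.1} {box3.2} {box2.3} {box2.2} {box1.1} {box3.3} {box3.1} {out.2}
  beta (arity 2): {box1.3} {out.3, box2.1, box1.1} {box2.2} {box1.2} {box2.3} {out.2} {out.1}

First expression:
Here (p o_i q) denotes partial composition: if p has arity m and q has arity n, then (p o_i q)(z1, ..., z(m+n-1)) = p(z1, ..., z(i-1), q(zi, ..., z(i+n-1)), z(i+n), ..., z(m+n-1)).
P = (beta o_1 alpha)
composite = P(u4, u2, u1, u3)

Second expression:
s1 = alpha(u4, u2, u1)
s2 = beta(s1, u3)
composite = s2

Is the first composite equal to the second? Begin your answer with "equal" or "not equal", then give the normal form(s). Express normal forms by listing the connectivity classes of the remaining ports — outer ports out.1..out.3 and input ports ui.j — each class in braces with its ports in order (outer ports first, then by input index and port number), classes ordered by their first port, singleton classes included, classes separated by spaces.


In normal form, the first expression is {out.1} {out.2} {out.3, u3.1, u4.3} {u1.1} {u1.2} {u1.3} {u2.1} {u2.2} {u2.3} {u3.2} {u3.3} {u4.1} {u4.2}
In normal form, the second expression is {out.1} {out.2} {out.3, u3.1, u4.3} {u1.1} {u1.2} {u1.3} {u2.1} {u2.2} {u2.3} {u3.2} {u3.3} {u4.1} {u4.2}
Identical normal forms: equal.

equal; the common form is {out.1} {out.2} {out.3, u3.1, u4.3} {u1.1} {u1.2} {u1.3} {u2.1} {u2.2} {u2.3} {u3.2} {u3.3} {u4.1} {u4.2}


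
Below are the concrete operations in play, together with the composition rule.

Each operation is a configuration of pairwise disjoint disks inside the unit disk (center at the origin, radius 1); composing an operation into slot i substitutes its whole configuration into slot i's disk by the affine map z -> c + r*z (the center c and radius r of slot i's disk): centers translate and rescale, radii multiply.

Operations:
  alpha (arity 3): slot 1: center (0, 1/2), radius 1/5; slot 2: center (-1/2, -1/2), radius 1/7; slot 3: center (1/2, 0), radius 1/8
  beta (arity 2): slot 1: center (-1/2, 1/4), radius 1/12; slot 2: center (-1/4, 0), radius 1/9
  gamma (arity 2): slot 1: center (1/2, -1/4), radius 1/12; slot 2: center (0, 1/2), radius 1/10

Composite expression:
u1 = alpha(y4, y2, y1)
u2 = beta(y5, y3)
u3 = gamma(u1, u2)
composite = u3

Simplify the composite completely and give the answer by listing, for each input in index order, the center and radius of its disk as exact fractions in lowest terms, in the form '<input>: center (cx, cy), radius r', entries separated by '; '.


y1: center (13/24, -1/4), radius 1/96; y2: center (11/24, -7/24), radius 1/84; y3: center (-1/40, 1/2), radius 1/90; y4: center (1/2, -5/24), radius 1/60; y5: center (-1/20, 21/40), radius 1/120

Below gamma, radii multiply path by path; the y-disk centers shift.
input y4: applying the 2 nested substitutions gives center (1/2, -5/24), radius 1/60
input y2: applying the 2 nested substitutions gives center (11/24, -7/24), radius 1/84
input y1: applying the 2 nested substitutions gives center (13/24, -1/4), radius 1/96
input y5: applying the 2 nested substitutions gives center (-1/20, 21/40), radius 1/120
input y3: applying the 2 nested substitutions gives center (-1/40, 1/2), radius 1/90
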